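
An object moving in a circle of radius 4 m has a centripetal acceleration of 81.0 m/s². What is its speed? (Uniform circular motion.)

v = √(a_c × r) = √(81.0 × 4) = 18.0 m/s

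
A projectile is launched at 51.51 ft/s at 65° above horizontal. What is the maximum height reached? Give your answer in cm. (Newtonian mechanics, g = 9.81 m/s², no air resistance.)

v₀ = 51.51 ft/s × 0.3048 = 15.7002 m/s
H = v₀² × sin²(θ) / (2g) = 15.7002² × sin(65°)² / (2 × 9.81) = 246.496 × 0.821394 / 19.62 = 10.3196 m
H = 10.3196 m / 0.01 = 1032 cm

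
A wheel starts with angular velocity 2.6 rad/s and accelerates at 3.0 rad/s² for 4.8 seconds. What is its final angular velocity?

ω = ω₀ + αt = 2.6 + 3.0 × 4.8 = 17.0 rad/s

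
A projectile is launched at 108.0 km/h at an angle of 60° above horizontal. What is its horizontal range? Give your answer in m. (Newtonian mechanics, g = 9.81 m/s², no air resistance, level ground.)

v₀ = 108.0 km/h × 0.2777777777777778 = 30.0 m/s
R = v₀² × sin(2θ) / g = 30.0² × sin(2 × 60°) / 9.81 = 900.0 × 0.866025 / 9.81 = 79.45 m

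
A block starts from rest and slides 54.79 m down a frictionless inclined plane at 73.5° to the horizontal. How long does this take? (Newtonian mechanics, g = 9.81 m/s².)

a = g sin(θ) = 9.81 × sin(73.5°) = 9.406 m/s²
t = √(2d/a) = √(2 × 54.79 / 9.406) = 3.41 s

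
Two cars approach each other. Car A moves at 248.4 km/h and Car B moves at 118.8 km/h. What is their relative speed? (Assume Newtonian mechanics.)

v_rel = v_A + v_B = 248.4 + 118.8 = 367.2 km/h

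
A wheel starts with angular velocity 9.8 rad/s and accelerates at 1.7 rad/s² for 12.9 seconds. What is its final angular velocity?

ω = ω₀ + αt = 9.8 + 1.7 × 12.9 = 31.73 rad/s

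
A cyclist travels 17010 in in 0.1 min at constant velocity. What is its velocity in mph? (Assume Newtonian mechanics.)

d = 17010 in × 0.0254 = 432.054 m
t = 0.1 min × 60.0 = 6.0 s
v = d / t = 432.054 / 6.0 = 72.009 m/s
v = 72.009 m/s / 0.44704 = 161.1 mph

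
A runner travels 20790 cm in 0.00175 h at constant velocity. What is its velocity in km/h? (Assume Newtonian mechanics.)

d = 20790 cm × 0.01 = 207.9 m
t = 0.00175 h × 3600.0 = 6.3 s
v = d / t = 207.9 / 6.3 = 33.0 m/s
v = 33.0 m/s / 0.2777777777777778 = 118.8 km/h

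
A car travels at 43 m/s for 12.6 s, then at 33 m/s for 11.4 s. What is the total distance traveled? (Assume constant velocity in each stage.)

d₁ = v₁t₁ = 43 × 12.6 = 541.8 m
d₂ = v₂t₂ = 33 × 11.4 = 376.2 m
d_total = 541.8 + 376.2 = 918.0 m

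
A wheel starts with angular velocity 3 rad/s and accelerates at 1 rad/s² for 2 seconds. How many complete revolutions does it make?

θ = ω₀t + ½αt² = 3×2 + ½×1×2² = 8.0 rad
Total revolutions = θ/(2π) = 8.0/(2π) = 1.27
Complete revolutions = ⌊1.27⌋ = 1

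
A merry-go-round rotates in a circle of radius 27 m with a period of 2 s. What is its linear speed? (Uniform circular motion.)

v = 2πr/T = 2π×27/2 = 84.82 m/s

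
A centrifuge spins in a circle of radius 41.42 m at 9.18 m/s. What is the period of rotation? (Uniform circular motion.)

T = 2πr/v = 2π×41.42/9.18 = 28.35 s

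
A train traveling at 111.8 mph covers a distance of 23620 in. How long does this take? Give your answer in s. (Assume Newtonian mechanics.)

d = 23620 in × 0.0254 = 599.948 m
v = 111.8 mph × 0.44704 = 49.9791 m/s
t = d / v = 599.948 / 49.9791 = 12.0 s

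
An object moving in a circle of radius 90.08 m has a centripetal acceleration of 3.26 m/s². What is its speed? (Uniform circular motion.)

v = √(a_c × r) = √(3.26 × 90.08) = 17.14 m/s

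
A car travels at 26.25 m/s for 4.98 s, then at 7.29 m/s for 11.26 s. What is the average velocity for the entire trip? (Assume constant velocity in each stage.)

d₁ = v₁t₁ = 26.25 × 4.98 = 130.725 m
d₂ = v₂t₂ = 7.29 × 11.26 = 82.0854 m
d_total = 212.8104 m, t_total = 16.24 s
v_avg = d_total/t_total = 212.8104/16.24 = 13.1 m/s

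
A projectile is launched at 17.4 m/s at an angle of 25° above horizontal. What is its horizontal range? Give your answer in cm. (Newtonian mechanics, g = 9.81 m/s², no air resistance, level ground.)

R = v₀² × sin(2θ) / g = 17.4² × sin(2 × 25°) / 9.81 = 302.76 × 0.766044 / 9.81 = 23.6419 m
R = 23.6419 m / 0.01 = 2364 cm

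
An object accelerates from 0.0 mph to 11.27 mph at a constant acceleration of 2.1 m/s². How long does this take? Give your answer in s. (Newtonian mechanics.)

v₀ = 0.0 mph × 0.44704 = 0.0 m/s
v = 11.27 mph × 0.44704 = 5.03814 m/s
t = (v - v₀) / a = (5.03814 - 0.0) / 2.1 = 2.399 s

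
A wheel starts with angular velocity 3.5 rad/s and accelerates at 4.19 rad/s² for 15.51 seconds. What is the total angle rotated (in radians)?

θ = ω₀t + ½αt² = 3.5×15.51 + ½×4.19×15.51² = 558.26 rad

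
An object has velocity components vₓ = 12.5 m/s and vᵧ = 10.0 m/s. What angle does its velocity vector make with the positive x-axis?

θ = arctan(vᵧ/vₓ) = arctan(10.0/12.5) = 38.66°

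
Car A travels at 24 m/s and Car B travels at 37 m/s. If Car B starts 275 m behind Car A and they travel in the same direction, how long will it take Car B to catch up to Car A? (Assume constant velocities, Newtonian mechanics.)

Relative speed: v_rel = 37 - 24 = 13 m/s
Time to catch: t = d₀/v_rel = 275/13 = 21.15 s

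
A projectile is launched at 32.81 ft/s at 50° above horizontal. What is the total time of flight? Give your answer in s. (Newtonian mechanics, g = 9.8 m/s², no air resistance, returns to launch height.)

v₀ = 32.81 ft/s × 0.3048 = 10.0005 m/s
T = 2 × v₀ × sin(θ) / g = 2 × 10.0005 × sin(50°) / 9.8 = 2 × 10.0005 × 0.766044 / 9.8 = 1.563 s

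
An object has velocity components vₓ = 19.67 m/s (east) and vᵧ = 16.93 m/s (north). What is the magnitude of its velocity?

|v| = √(vₓ² + vᵧ²) = √(19.67² + 16.93²) = √(673.5338) = 25.95 m/s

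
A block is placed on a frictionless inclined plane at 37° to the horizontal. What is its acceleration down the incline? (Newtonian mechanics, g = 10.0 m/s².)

a = g sin(θ) = 10.0 × sin(37°) = 10.0 × 0.6018 = 6.02 m/s²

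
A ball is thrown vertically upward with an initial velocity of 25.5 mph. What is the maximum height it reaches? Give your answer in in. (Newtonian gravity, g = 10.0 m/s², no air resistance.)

v₀ = 25.5 mph × 0.44704 = 11.3995 m/s
h_max = v₀² / (2g) = 11.3995² / (2 × 10.0) = 129.949 / 20.0 = 6.49745 m
h_max = 6.49745 m / 0.0254 = 255.8 in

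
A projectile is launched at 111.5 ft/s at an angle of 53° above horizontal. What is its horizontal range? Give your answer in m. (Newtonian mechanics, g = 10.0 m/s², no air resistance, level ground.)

v₀ = 111.5 ft/s × 0.3048 = 33.9852 m/s
R = v₀² × sin(2θ) / g = 33.9852² × sin(2 × 53°) / 10.0 = 1154.99 × 0.961262 / 10.0 = 111.0 m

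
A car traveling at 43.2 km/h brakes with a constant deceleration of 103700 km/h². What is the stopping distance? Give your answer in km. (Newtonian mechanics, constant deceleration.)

v₀ = 43.2 km/h × 0.2777777777777778 = 12.0 m/s
a = 103700 km/h² × 7.716049382716049e-05 = 8.00154 m/s²
d = v₀² / (2a) = 12.0² / (2 × 8.00154) = 144.0 / 16.0031 = 8.99826 m
d = 8.99826 m / 1000.0 = 0.008998 km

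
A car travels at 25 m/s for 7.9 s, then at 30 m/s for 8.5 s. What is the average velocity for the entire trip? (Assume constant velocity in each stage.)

d₁ = v₁t₁ = 25 × 7.9 = 197.5 m
d₂ = v₂t₂ = 30 × 8.5 = 255.0 m
d_total = 452.5 m, t_total = 16.4 s
v_avg = d_total/t_total = 452.5/16.4 = 27.59 m/s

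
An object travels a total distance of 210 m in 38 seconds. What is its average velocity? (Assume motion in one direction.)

v_avg = Δd / Δt = 210 / 38 = 5.53 m/s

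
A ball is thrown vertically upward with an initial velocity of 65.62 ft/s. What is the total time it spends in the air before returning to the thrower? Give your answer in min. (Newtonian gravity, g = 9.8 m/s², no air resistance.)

v₀ = 65.62 ft/s × 0.3048 = 20.001 m/s
t_total = 2 × v₀ / g = 2 × 20.001 / 9.8 = 4.08184 s
t_total = 4.08184 s / 60.0 = 0.06803 min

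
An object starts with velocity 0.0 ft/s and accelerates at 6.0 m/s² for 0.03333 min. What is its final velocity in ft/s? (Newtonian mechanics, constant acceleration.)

v₀ = 0.0 ft/s × 0.3048 = 0.0 m/s
t = 0.03333 min × 60.0 = 1.9998 s
v = v₀ + a × t = 0.0 + 6.0 × 1.9998 = 11.9988 m/s
v = 11.9988 m/s / 0.3048 = 39.37 ft/s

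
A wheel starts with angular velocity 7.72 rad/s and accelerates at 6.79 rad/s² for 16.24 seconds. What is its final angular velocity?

ω = ω₀ + αt = 7.72 + 6.79 × 16.24 = 117.99 rad/s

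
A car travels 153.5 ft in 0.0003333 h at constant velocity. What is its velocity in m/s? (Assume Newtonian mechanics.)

d = 153.5 ft × 0.3048 = 46.7868 m
t = 0.0003333 h × 3600.0 = 1.19988 s
v = d / t = 46.7868 / 1.19988 = 38.99 m/s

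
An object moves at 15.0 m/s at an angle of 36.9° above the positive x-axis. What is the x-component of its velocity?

vₓ = v cos(θ) = 15.0 × cos(36.9°) = 12.0 m/s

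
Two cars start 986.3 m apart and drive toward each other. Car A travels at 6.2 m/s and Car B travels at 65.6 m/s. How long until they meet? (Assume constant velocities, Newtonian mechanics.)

Combined speed: v_combined = 6.2 + 65.6 = 71.8 m/s
Time to meet: t = d/v_combined = 986.3/71.8 = 13.74 s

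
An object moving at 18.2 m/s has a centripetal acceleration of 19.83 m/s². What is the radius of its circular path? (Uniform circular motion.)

r = v²/a_c = 18.2²/19.83 = 16.7 m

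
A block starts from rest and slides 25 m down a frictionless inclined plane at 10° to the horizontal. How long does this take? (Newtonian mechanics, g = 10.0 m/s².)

a = g sin(θ) = 10.0 × sin(10°) = 1.7365 m/s²
t = √(2d/a) = √(2 × 25 / 1.7365) = 5.37 s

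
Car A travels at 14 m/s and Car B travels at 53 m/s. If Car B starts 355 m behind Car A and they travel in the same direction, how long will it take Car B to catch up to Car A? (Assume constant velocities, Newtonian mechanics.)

Relative speed: v_rel = 53 - 14 = 39 m/s
Time to catch: t = d₀/v_rel = 355/39 = 9.1 s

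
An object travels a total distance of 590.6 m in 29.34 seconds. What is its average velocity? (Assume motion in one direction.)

v_avg = Δd / Δt = 590.6 / 29.34 = 20.13 m/s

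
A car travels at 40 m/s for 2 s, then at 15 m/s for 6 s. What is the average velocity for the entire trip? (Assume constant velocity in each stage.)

d₁ = v₁t₁ = 40 × 2 = 80 m
d₂ = v₂t₂ = 15 × 6 = 90 m
d_total = 170 m, t_total = 8 s
v_avg = d_total/t_total = 170/8 = 21.25 m/s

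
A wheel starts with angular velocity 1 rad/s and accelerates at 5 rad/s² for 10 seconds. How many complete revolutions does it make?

θ = ω₀t + ½αt² = 1×10 + ½×5×10² = 260.0 rad
Total revolutions = θ/(2π) = 260.0/(2π) = 41.38
Complete revolutions = ⌊41.38⌋ = 41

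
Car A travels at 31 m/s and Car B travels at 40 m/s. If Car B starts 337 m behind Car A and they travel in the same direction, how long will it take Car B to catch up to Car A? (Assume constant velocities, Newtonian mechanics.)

Relative speed: v_rel = 40 - 31 = 9 m/s
Time to catch: t = d₀/v_rel = 337/9 = 37.44 s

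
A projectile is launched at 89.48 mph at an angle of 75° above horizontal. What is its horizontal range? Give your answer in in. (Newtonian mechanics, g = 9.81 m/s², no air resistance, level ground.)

v₀ = 89.48 mph × 0.44704 = 40.0011 m/s
R = v₀² × sin(2θ) / g = 40.0011² × sin(2 × 75°) / 9.81 = 1600.09 × 0.5 / 9.81 = 81.554 m
R = 81.554 m / 0.0254 = 3211 in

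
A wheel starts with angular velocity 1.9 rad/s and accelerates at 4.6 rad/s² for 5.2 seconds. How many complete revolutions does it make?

θ = ω₀t + ½αt² = 1.9×5.2 + ½×4.6×5.2² = 72.072 rad
Total revolutions = θ/(2π) = 72.072/(2π) = 11.47
Complete revolutions = ⌊11.47⌋ = 11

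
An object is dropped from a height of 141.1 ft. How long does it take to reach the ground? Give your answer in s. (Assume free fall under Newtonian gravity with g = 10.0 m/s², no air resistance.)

h = 141.1 ft × 0.3048 = 43.0073 m
t = √(2h/g) = √(2 × 43.0073 / 10.0) = 2.933 s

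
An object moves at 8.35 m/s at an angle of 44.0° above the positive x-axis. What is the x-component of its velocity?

vₓ = v cos(θ) = 8.35 × cos(44.0°) = 6.01 m/s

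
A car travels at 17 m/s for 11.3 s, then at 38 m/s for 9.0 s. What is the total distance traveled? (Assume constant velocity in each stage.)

d₁ = v₁t₁ = 17 × 11.3 = 192.1 m
d₂ = v₂t₂ = 38 × 9.0 = 342.0 m
d_total = 192.1 + 342.0 = 534.1 m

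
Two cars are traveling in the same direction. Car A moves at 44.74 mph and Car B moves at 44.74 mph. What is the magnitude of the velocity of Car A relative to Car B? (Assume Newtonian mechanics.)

v_rel = |v_A - v_B| = |44.74 - 44.74| = 0.0 mph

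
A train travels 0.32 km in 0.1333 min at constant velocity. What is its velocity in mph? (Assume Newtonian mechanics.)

d = 0.32 km × 1000.0 = 320.0 m
t = 0.1333 min × 60.0 = 7.998 s
v = d / t = 320.0 / 7.998 = 40.01 m/s
v = 40.01 m/s / 0.44704 = 89.5 mph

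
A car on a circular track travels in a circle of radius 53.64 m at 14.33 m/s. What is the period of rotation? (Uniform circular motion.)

T = 2πr/v = 2π×53.64/14.33 = 23.52 s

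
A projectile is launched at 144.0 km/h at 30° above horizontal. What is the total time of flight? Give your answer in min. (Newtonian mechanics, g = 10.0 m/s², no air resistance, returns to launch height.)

v₀ = 144.0 km/h × 0.2777777777777778 = 40.0 m/s
T = 2 × v₀ × sin(θ) / g = 2 × 40.0 × sin(30°) / 10.0 = 2 × 40.0 × 0.5 / 10.0 = 4.0 s
T = 4.0 s / 60.0 = 0.06667 min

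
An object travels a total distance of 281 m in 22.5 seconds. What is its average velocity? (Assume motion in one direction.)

v_avg = Δd / Δt = 281 / 22.5 = 12.49 m/s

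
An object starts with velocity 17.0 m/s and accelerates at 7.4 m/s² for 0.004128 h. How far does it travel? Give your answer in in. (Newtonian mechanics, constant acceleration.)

t = 0.004128 h × 3600.0 = 14.8608 s
d = v₀ × t + ½ × a × t² = 17.0 × 14.8608 + 0.5 × 7.4 × 14.8608² = 1069.75 m
d = 1069.75 m / 0.0254 = 42120 in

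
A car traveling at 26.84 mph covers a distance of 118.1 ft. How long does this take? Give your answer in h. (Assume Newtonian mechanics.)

d = 118.1 ft × 0.3048 = 35.9969 m
v = 26.84 mph × 0.44704 = 11.9986 m/s
t = d / v = 35.9969 / 11.9986 = 3.00009 s
t = 3.00009 s / 3600.0 = 0.0008334 h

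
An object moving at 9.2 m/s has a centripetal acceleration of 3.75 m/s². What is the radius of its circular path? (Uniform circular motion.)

r = v²/a_c = 9.2²/3.75 = 22.57 m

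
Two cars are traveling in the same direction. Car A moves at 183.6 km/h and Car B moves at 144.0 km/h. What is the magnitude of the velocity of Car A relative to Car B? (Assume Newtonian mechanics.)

v_rel = |v_A - v_B| = |183.6 - 144.0| = 39.6 km/h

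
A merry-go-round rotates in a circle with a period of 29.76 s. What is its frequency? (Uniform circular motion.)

f = 1/T = 1/29.76 = 0.0336 Hz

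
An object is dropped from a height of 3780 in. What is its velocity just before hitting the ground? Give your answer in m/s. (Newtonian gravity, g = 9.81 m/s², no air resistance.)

h = 3780 in × 0.0254 = 96.012 m
v = √(2gh) = √(2 × 9.81 × 96.012) = 43.4 m/s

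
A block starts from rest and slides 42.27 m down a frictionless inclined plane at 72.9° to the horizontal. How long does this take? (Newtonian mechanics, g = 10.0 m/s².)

a = g sin(θ) = 10.0 × sin(72.9°) = 9.5579 m/s²
t = √(2d/a) = √(2 × 42.27 / 9.5579) = 2.97 s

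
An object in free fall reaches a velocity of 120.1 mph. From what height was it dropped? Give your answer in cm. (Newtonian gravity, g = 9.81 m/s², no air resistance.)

v = 120.1 mph × 0.44704 = 53.6895 m/s
h = v² / (2g) = 53.6895² / (2 × 9.81) = 146.92 m
h = 146.92 m / 0.01 = 14690 cm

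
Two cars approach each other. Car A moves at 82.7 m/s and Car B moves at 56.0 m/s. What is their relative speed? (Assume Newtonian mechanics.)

v_rel = v_A + v_B = 82.7 + 56.0 = 138.7 m/s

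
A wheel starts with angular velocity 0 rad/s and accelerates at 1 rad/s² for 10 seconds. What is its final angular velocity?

ω = ω₀ + αt = 0 + 1 × 10 = 10 rad/s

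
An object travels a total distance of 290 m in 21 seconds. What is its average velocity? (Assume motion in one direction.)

v_avg = Δd / Δt = 290 / 21 = 13.81 m/s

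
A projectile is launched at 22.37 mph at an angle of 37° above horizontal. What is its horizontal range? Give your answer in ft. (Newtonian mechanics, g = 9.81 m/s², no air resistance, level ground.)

v₀ = 22.37 mph × 0.44704 = 10.0003 m/s
R = v₀² × sin(2θ) / g = 10.0003² × sin(2 × 37°) / 9.81 = 100.006 × 0.961262 / 9.81 = 9.79939 m
R = 9.79939 m / 0.3048 = 32.15 ft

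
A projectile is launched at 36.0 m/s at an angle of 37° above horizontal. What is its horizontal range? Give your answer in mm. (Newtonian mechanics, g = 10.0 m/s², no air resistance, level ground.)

R = v₀² × sin(2θ) / g = 36.0² × sin(2 × 37°) / 10.0 = 1296.0 × 0.961262 / 10.0 = 124.58 m
R = 124.58 m / 0.001 = 124600 mm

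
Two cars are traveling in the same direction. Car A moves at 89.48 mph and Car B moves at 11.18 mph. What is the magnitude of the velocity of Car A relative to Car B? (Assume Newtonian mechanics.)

v_rel = |v_A - v_B| = |89.48 - 11.18| = 78.3 mph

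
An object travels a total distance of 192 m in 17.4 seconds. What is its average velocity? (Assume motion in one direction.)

v_avg = Δd / Δt = 192 / 17.4 = 11.03 m/s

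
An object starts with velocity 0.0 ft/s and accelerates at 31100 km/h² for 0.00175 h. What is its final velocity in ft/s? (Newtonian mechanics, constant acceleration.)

v₀ = 0.0 ft/s × 0.3048 = 0.0 m/s
a = 31100 km/h² × 7.716049382716049e-05 = 2.39969 m/s²
t = 0.00175 h × 3600.0 = 6.3 s
v = v₀ + a × t = 0.0 + 2.39969 × 6.3 = 15.118 m/s
v = 15.118 m/s / 0.3048 = 49.6 ft/s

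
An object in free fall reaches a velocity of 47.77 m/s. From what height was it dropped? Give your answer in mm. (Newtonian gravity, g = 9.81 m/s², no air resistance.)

h = v² / (2g) = 47.77² / (2 × 9.81) = 116.309 m
h = 116.309 m / 0.001 = 116300 mm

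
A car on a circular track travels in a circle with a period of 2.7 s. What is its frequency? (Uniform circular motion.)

f = 1/T = 1/2.7 = 0.3704 Hz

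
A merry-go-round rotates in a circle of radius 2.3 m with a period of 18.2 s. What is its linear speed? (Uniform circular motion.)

v = 2πr/T = 2π×2.3/18.2 = 0.79 m/s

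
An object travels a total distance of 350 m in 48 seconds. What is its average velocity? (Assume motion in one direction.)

v_avg = Δd / Δt = 350 / 48 = 7.29 m/s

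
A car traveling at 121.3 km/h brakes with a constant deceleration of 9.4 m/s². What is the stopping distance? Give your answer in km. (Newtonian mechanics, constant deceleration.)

v₀ = 121.3 km/h × 0.2777777777777778 = 33.6944 m/s
d = v₀² / (2a) = 33.6944² / (2 × 9.4) = 1135.31 / 18.8 = 60.3888 m
d = 60.3888 m / 1000.0 = 0.06039 km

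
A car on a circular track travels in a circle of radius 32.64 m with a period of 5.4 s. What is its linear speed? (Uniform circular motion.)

v = 2πr/T = 2π×32.64/5.4 = 37.98 m/s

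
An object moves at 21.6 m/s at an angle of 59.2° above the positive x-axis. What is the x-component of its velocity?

vₓ = v cos(θ) = 21.6 × cos(59.2°) = 11.06 m/s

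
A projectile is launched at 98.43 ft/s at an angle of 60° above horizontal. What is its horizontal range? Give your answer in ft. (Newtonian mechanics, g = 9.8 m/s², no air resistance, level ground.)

v₀ = 98.43 ft/s × 0.3048 = 30.0015 m/s
R = v₀² × sin(2θ) / g = 30.0015² × sin(2 × 60°) / 9.8 = 900.09 × 0.866025 / 9.8 = 79.5409 m
R = 79.5409 m / 0.3048 = 261.0 ft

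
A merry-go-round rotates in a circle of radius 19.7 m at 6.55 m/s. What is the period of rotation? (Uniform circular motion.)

T = 2πr/v = 2π×19.7/6.55 = 18.9 s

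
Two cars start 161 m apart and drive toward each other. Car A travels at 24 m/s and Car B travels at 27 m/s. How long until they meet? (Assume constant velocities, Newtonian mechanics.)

Combined speed: v_combined = 24 + 27 = 51 m/s
Time to meet: t = d/v_combined = 161/51 = 3.16 s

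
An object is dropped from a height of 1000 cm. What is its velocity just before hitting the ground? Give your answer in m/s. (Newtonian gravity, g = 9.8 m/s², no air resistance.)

h = 1000 cm × 0.01 = 10.0 m
v = √(2gh) = √(2 × 9.8 × 10.0) = 14.0 m/s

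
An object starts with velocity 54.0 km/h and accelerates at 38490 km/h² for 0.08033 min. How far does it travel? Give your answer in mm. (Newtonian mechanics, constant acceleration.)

v₀ = 54.0 km/h × 0.2777777777777778 = 15.0 m/s
a = 38490 km/h² × 7.716049382716049e-05 = 2.96991 m/s²
t = 0.08033 min × 60.0 = 4.8198 s
d = v₀ × t + ½ × a × t² = 15.0 × 4.8198 + 0.5 × 2.96991 × 4.8198² = 106.793 m
d = 106.793 m / 0.001 = 106800 mm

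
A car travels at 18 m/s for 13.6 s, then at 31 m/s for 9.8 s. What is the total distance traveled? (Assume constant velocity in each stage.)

d₁ = v₁t₁ = 18 × 13.6 = 244.8 m
d₂ = v₂t₂ = 31 × 9.8 = 303.8 m
d_total = 244.8 + 303.8 = 548.6 m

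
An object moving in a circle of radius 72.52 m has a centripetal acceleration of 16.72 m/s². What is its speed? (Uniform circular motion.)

v = √(a_c × r) = √(16.72 × 72.52) = 34.82 m/s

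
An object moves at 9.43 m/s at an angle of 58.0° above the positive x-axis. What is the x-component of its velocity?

vₓ = v cos(θ) = 9.43 × cos(58.0°) = 5.0 m/s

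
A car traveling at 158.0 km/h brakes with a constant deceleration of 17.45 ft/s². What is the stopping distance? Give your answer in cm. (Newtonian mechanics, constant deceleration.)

v₀ = 158.0 km/h × 0.2777777777777778 = 43.8889 m/s
a = 17.45 ft/s² × 0.3048 = 5.31876 m/s²
d = v₀² / (2a) = 43.8889² / (2 × 5.31876) = 1926.24 / 10.6375 = 181.08 m
d = 181.08 m / 0.01 = 18110 cm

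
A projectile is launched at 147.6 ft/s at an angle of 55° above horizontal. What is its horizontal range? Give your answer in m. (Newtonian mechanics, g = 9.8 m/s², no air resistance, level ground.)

v₀ = 147.6 ft/s × 0.3048 = 44.9885 m/s
R = v₀² × sin(2θ) / g = 44.9885² × sin(2 × 55°) / 9.8 = 2023.97 × 0.939693 / 9.8 = 194.1 m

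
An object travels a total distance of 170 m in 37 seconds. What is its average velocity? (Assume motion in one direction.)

v_avg = Δd / Δt = 170 / 37 = 4.59 m/s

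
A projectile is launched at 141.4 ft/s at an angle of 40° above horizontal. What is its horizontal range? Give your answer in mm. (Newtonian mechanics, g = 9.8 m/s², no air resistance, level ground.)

v₀ = 141.4 ft/s × 0.3048 = 43.0987 m/s
R = v₀² × sin(2θ) / g = 43.0987² × sin(2 × 40°) / 9.8 = 1857.5 × 0.984808 / 9.8 = 186.661 m
R = 186.661 m / 0.001 = 186700 mm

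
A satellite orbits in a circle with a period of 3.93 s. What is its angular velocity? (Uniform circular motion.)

ω = 2π/T = 2π/3.93 = 1.5988 rad/s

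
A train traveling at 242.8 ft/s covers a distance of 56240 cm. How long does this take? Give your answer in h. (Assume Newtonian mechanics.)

d = 56240 cm × 0.01 = 562.4 m
v = 242.8 ft/s × 0.3048 = 74.0054 m/s
t = d / v = 562.4 / 74.0054 = 7.59945 s
t = 7.59945 s / 3600.0 = 0.002111 h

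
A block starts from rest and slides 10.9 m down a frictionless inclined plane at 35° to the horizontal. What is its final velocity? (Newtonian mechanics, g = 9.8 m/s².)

a = g sin(θ) = 9.8 × sin(35°) = 5.621 m/s²
v = √(2ad) = √(2 × 5.621 × 10.9) = 11.07 m/s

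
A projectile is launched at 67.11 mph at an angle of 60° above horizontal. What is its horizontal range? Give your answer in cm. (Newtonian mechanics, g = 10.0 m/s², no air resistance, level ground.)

v₀ = 67.11 mph × 0.44704 = 30.0009 m/s
R = v₀² × sin(2θ) / g = 30.0009² × sin(2 × 60°) / 10.0 = 900.054 × 0.866025 / 10.0 = 77.9469 m
R = 77.9469 m / 0.01 = 7795 cm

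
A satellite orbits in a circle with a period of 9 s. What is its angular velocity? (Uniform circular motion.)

ω = 2π/T = 2π/9 = 0.6981 rad/s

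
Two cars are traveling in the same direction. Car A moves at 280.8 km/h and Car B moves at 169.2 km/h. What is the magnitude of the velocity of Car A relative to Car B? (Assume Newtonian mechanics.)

v_rel = |v_A - v_B| = |280.8 - 169.2| = 111.6 km/h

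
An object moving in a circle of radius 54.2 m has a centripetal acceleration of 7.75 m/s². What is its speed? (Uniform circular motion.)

v = √(a_c × r) = √(7.75 × 54.2) = 20.5 m/s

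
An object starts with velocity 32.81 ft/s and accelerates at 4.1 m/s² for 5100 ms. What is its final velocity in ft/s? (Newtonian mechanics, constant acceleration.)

v₀ = 32.81 ft/s × 0.3048 = 10.0005 m/s
t = 5100 ms × 0.001 = 5.1 s
v = v₀ + a × t = 10.0005 + 4.1 × 5.1 = 30.9105 m/s
v = 30.9105 m/s / 0.3048 = 101.4 ft/s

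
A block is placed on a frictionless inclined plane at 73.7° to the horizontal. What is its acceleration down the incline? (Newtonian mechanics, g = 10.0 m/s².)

a = g sin(θ) = 10.0 × sin(73.7°) = 10.0 × 0.9598 = 9.6 m/s²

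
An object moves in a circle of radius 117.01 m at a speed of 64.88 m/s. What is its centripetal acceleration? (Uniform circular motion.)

a_c = v²/r = 64.88²/117.01 = 4209.4144/117.01 = 35.97 m/s²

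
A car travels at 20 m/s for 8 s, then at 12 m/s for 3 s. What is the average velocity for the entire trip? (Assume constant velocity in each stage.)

d₁ = v₁t₁ = 20 × 8 = 160 m
d₂ = v₂t₂ = 12 × 3 = 36 m
d_total = 196 m, t_total = 11 s
v_avg = d_total/t_total = 196/11 = 17.82 m/s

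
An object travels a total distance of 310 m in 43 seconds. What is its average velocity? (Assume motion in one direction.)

v_avg = Δd / Δt = 310 / 43 = 7.21 m/s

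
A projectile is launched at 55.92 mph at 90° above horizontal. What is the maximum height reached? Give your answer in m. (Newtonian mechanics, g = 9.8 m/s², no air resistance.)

v₀ = 55.92 mph × 0.44704 = 24.9985 m/s
H = v₀² × sin²(θ) / (2g) = 24.9985² × sin(90°)² / (2 × 9.8) = 624.925 × 1.0 / 19.6 = 31.88 m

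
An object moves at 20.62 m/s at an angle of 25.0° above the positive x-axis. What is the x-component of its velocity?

vₓ = v cos(θ) = 20.62 × cos(25.0°) = 18.69 m/s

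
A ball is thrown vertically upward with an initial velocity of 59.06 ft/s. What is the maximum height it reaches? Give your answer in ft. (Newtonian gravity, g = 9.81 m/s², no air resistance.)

v₀ = 59.06 ft/s × 0.3048 = 18.0015 m/s
h_max = v₀² / (2g) = 18.0015² / (2 × 9.81) = 324.054 / 19.62 = 16.5165 m
h_max = 16.5165 m / 0.3048 = 54.19 ft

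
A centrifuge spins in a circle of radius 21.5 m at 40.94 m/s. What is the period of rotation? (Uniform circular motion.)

T = 2πr/v = 2π×21.5/40.94 = 3.3 s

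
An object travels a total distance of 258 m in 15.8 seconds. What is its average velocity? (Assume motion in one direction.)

v_avg = Δd / Δt = 258 / 15.8 = 16.33 m/s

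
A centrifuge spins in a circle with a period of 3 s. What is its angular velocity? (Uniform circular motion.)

ω = 2π/T = 2π/3 = 2.0944 rad/s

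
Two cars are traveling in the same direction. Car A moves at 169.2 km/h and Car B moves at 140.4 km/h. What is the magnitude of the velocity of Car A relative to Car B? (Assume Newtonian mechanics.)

v_rel = |v_A - v_B| = |169.2 - 140.4| = 28.8 km/h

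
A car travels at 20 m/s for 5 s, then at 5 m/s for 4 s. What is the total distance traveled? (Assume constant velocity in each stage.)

d₁ = v₁t₁ = 20 × 5 = 100 m
d₂ = v₂t₂ = 5 × 4 = 20 m
d_total = 100 + 20 = 120 m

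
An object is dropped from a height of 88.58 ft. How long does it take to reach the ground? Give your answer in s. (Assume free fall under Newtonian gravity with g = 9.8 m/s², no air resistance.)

h = 88.58 ft × 0.3048 = 26.9992 m
t = √(2h/g) = √(2 × 26.9992 / 9.8) = 2.347 s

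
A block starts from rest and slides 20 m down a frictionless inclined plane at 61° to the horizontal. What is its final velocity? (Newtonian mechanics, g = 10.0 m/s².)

a = g sin(θ) = 10.0 × sin(61°) = 8.7462 m/s²
v = √(2ad) = √(2 × 8.7462 × 20) = 18.7 m/s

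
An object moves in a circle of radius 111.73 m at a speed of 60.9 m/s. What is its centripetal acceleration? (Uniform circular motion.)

a_c = v²/r = 60.9²/111.73 = 3708.81/111.73 = 33.19 m/s²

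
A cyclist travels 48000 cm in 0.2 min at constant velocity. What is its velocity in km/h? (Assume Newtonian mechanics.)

d = 48000 cm × 0.01 = 480.0 m
t = 0.2 min × 60.0 = 12.0 s
v = d / t = 480.0 / 12.0 = 40.0 m/s
v = 40.0 m/s / 0.2777777777777778 = 144.0 km/h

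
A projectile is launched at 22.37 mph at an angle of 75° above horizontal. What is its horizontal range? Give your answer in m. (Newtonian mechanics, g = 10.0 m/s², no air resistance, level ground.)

v₀ = 22.37 mph × 0.44704 = 10.0003 m/s
R = v₀² × sin(2θ) / g = 10.0003² × sin(2 × 75°) / 10.0 = 100.006 × 0.5 / 10.0 = 5.0 m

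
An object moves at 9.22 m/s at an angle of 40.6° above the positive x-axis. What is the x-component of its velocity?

vₓ = v cos(θ) = 9.22 × cos(40.6°) = 7.0 m/s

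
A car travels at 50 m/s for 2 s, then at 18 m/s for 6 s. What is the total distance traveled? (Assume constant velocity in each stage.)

d₁ = v₁t₁ = 50 × 2 = 100 m
d₂ = v₂t₂ = 18 × 6 = 108 m
d_total = 100 + 108 = 208 m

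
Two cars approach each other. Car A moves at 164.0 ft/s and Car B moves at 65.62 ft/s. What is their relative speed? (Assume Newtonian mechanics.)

v_rel = v_A + v_B = 164.0 + 65.62 = 229.62 ft/s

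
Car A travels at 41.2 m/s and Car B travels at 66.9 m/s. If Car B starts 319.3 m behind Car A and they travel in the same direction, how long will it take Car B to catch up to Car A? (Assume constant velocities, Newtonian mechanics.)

Relative speed: v_rel = 66.9 - 41.2 = 25.7 m/s
Time to catch: t = d₀/v_rel = 319.3/25.7 = 12.42 s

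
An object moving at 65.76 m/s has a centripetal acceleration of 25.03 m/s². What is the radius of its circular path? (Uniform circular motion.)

r = v²/a_c = 65.76²/25.03 = 172.77 m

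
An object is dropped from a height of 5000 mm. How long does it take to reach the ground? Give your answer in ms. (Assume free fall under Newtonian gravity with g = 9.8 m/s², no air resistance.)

h = 5000 mm × 0.001 = 5.0 m
t = √(2h/g) = √(2 × 5.0 / 9.8) = 1.01015 s
t = 1.01015 s / 0.001 = 1010 ms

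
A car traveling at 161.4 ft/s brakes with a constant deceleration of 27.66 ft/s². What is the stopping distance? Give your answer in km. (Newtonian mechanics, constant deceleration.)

v₀ = 161.4 ft/s × 0.3048 = 49.1947 m/s
a = 27.66 ft/s² × 0.3048 = 8.43077 m/s²
d = v₀² / (2a) = 49.1947² / (2 × 8.43077) = 2420.12 / 16.8615 = 143.529 m
d = 143.529 m / 1000.0 = 0.1435 km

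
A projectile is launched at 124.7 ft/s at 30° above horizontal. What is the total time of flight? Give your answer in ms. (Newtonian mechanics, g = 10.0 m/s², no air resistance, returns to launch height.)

v₀ = 124.7 ft/s × 0.3048 = 38.0086 m/s
T = 2 × v₀ × sin(θ) / g = 2 × 38.0086 × sin(30°) / 10.0 = 2 × 38.0086 × 0.5 / 10.0 = 3.80086 s
T = 3.80086 s / 0.001 = 3801 ms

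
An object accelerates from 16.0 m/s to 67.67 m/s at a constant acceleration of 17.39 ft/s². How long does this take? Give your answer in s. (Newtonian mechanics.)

a = 17.39 ft/s² × 0.3048 = 5.30047 m/s²
t = (v - v₀) / a = (67.67 - 16.0) / 5.30047 = 9.748 s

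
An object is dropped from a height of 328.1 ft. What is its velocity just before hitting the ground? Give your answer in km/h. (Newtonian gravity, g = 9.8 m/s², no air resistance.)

h = 328.1 ft × 0.3048 = 100.005 m
v = √(2gh) = √(2 × 9.8 × 100.005) = 44.273 m/s
v = 44.273 m/s / 0.2777777777777778 = 159.4 km/h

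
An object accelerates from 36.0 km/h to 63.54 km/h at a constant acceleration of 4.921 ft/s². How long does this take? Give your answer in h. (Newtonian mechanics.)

v₀ = 36.0 km/h × 0.2777777777777778 = 10.0 m/s
v = 63.54 km/h × 0.2777777777777778 = 17.65 m/s
a = 4.921 ft/s² × 0.3048 = 1.49992 m/s²
t = (v - v₀) / a = (17.65 - 10.0) / 1.49992 = 5.10027 s
t = 5.10027 s / 3600.0 = 0.001417 h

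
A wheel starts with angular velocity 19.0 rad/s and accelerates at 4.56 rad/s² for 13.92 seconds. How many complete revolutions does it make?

θ = ω₀t + ½αt² = 19.0×13.92 + ½×4.56×13.92² = 706.267392 rad
Total revolutions = θ/(2π) = 706.267392/(2π) = 112.41
Complete revolutions = ⌊112.41⌋ = 112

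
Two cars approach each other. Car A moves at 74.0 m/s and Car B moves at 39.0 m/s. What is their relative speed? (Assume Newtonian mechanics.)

v_rel = v_A + v_B = 74.0 + 39.0 = 113.0 m/s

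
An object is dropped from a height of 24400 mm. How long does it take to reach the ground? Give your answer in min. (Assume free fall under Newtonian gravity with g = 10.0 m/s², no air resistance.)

h = 24400 mm × 0.001 = 24.4 m
t = √(2h/g) = √(2 × 24.4 / 10.0) = 2.20907 s
t = 2.20907 s / 60.0 = 0.03682 min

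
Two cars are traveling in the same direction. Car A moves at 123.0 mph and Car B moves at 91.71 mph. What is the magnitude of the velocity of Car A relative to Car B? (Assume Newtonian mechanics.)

v_rel = |v_A - v_B| = |123.0 - 91.71| = 31.29 mph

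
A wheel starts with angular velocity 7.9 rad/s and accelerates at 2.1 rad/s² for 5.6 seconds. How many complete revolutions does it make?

θ = ω₀t + ½αt² = 7.9×5.6 + ½×2.1×5.6² = 77.168 rad
Total revolutions = θ/(2π) = 77.168/(2π) = 12.28
Complete revolutions = ⌊12.28⌋ = 12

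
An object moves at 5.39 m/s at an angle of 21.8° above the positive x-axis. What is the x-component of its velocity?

vₓ = v cos(θ) = 5.39 × cos(21.8°) = 5.0 m/s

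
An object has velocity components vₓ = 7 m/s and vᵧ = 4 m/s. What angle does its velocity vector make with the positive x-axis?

θ = arctan(vᵧ/vₓ) = arctan(4/7) = 29.74°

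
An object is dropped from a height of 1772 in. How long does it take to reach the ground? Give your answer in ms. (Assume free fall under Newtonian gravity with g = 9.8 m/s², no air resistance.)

h = 1772 in × 0.0254 = 45.0088 m
t = √(2h/g) = √(2 × 45.0088 / 9.8) = 3.03075 s
t = 3.03075 s / 0.001 = 3031 ms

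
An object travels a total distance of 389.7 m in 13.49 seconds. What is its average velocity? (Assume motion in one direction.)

v_avg = Δd / Δt = 389.7 / 13.49 = 28.89 m/s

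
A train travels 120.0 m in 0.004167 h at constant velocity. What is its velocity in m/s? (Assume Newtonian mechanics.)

t = 0.004167 h × 3600.0 = 15.0012 s
v = d / t = 120.0 / 15.0012 = 7.999 m/s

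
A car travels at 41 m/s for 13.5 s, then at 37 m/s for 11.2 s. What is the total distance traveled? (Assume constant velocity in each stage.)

d₁ = v₁t₁ = 41 × 13.5 = 553.5 m
d₂ = v₂t₂ = 37 × 11.2 = 414.4 m
d_total = 553.5 + 414.4 = 967.9 m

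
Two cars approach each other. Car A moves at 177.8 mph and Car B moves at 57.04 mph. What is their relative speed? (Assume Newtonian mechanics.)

v_rel = v_A + v_B = 177.8 + 57.04 = 234.84 mph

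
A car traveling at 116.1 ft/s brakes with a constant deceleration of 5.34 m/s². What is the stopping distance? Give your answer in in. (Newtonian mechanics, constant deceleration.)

v₀ = 116.1 ft/s × 0.3048 = 35.3873 m/s
d = v₀² / (2a) = 35.3873² / (2 × 5.34) = 1252.26 / 10.68 = 117.253 m
d = 117.253 m / 0.0254 = 4616 in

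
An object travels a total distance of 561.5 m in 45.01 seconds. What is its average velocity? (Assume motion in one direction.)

v_avg = Δd / Δt = 561.5 / 45.01 = 12.48 m/s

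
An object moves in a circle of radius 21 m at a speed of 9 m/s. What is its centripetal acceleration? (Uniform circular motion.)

a_c = v²/r = 9²/21 = 81/21 = 3.86 m/s²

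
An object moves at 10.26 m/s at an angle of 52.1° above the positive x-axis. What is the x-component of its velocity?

vₓ = v cos(θ) = 10.26 × cos(52.1°) = 6.3 m/s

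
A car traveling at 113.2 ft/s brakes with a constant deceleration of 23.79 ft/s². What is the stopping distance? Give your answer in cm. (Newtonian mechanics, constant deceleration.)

v₀ = 113.2 ft/s × 0.3048 = 34.5034 m/s
a = 23.79 ft/s² × 0.3048 = 7.25119 m/s²
d = v₀² / (2a) = 34.5034² / (2 × 7.25119) = 1190.48 / 14.5024 = 82.0885 m
d = 82.0885 m / 0.01 = 8209 cm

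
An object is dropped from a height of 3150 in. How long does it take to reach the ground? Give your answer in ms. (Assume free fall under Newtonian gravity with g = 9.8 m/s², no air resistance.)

h = 3150 in × 0.0254 = 80.01 m
t = √(2h/g) = √(2 × 80.01 / 9.8) = 4.04086 s
t = 4.04086 s / 0.001 = 4041 ms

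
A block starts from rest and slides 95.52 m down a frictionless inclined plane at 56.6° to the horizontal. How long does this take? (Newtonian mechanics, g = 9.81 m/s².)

a = g sin(θ) = 9.81 × sin(56.6°) = 8.18986 m/s²
t = √(2d/a) = √(2 × 95.52 / 8.18986) = 4.83 s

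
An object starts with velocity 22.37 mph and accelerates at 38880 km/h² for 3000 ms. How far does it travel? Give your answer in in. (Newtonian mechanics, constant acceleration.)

v₀ = 22.37 mph × 0.44704 = 10.0003 m/s
a = 38880 km/h² × 7.716049382716049e-05 = 3.0 m/s²
t = 3000 ms × 0.001 = 3.0 s
d = v₀ × t + ½ × a × t² = 10.0003 × 3.0 + 0.5 × 3.0 × 3.0² = 43.5009 m
d = 43.5009 m / 0.0254 = 1713 in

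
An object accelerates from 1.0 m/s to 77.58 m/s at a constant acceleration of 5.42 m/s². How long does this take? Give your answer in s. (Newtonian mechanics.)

t = (v - v₀) / a = (77.58 - 1.0) / 5.42 = 14.13 s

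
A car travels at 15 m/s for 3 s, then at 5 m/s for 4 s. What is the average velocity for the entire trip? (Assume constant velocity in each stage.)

d₁ = v₁t₁ = 15 × 3 = 45 m
d₂ = v₂t₂ = 5 × 4 = 20 m
d_total = 65 m, t_total = 7 s
v_avg = d_total/t_total = 65/7 = 9.29 m/s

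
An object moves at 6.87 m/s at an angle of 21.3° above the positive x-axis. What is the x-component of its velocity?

vₓ = v cos(θ) = 6.87 × cos(21.3°) = 6.4 m/s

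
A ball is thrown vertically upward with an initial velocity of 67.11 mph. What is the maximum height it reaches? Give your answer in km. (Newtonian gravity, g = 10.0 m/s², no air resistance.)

v₀ = 67.11 mph × 0.44704 = 30.0009 m/s
h_max = v₀² / (2g) = 30.0009² / (2 × 10.0) = 900.054 / 20.0 = 45.0027 m
h_max = 45.0027 m / 1000.0 = 0.045 km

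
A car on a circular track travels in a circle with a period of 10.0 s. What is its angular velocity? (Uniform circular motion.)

ω = 2π/T = 2π/10.0 = 0.6283 rad/s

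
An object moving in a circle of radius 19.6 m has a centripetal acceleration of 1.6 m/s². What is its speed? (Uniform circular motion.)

v = √(a_c × r) = √(1.6 × 19.6) = 5.6 m/s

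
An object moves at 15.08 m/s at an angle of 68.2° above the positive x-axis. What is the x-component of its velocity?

vₓ = v cos(θ) = 15.08 × cos(68.2°) = 5.6 m/s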